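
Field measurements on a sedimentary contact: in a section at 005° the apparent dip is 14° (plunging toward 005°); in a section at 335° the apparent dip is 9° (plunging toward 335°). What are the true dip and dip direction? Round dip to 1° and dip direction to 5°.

true dip 15°, dip direction 030°

Represent each trace as a vector plunging at its apparent dip toward its trend (east-north-up frame): v₁ = (0.085, 0.967, -0.242), v₂ = (-0.417, 0.895, -0.156).
The plane normal is n = v₁ × v₂ ∝ (0.065, 0.114, 0.479).
Dip δ = arctan(|n_h|/n_z) = arctan(0.132/0.479) = 15.4°.
Dip direction = atan2(0.065, 0.114) = 30° (azimuth of n's horizontal projection).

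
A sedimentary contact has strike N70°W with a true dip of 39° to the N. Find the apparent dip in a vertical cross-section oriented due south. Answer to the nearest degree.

37°

Angle between strike (N70°W) and section (due south): β = 70°.
tan α = tan 39° × sin 70° = 0.8098 × 0.9397 = 0.7609
α = arctan(0.7609) = 37.27°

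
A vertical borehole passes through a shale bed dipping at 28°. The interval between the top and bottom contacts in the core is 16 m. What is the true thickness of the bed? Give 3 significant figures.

True thickness t = h · cos(dip) = 16 × cos 28°
t = 16 × 0.8829 = 14.127 m

14.1 m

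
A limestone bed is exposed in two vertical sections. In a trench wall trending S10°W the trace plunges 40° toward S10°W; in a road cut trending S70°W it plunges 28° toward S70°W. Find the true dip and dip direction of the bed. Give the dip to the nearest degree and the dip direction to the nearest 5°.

Represent each trace as a vector plunging at its apparent dip toward its trend (east-north-up frame): v₁ = (-0.133, -0.754, -0.643), v₂ = (-0.830, -0.302, -0.469).
The plane normal is n = v₁ × v₂ ∝ (-0.160, -0.471, 0.586).
True dip = arccos(n_z / |n|) = arccos(0.7623) = 40.3°.
Dip direction = atan2(-0.160, -0.471) = 199° (azimuth of n's horizontal projection).

true dip 40°, dip direction 200°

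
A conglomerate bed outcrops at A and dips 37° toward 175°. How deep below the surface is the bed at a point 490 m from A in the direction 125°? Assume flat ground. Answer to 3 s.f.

The hole lies 50° from the dip direction, so the down-dip offset is 490 × cos 50° = 314.97 m.
Depth = down-dip offset × tan(dip) = 314.97 × tan 37° = 314.97 × 0.7536
Depth = 237.34 m

237 m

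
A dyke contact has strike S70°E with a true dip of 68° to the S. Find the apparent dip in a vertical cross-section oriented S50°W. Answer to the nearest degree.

65°

Angle between strike (S70°E) and section (S50°W): β = 60°.
tan(apparent dip) = tan 68° · sin 60° = 2.1435
α = arctan(2.1435) = 64.99°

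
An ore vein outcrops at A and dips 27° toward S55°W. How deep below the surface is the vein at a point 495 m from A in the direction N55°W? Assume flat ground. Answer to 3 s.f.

The hole lies 70° from the dip direction, so the down-dip offset is 495 × cos 70° = 169.30 m.
Depth = down-dip offset × tan(dip) = 169.30 × tan 27° = 169.30 × 0.5095
Depth = 86.26 m

86.3 m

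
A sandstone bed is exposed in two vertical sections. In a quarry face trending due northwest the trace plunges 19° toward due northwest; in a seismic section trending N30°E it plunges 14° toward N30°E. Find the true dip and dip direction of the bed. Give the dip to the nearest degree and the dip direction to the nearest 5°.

Each apparent-dip line lies in the plane. As unit vectors (x east, y north, z up), v₁ plunges 19°→due northwest and v₂ plunges 14°→N30°E.
The plane normal is n = v₁ × v₂ ∝ (-0.112, 0.320, 0.886).
tan δ = √(n_x²+n_y²)/n_z = 0.339/0.886, so δ = 20.9°.
Dip direction = azimuth of (n_x, n_y) = atan2(-0.112, 0.320) = 341°.

true dip 21°, dip direction 340°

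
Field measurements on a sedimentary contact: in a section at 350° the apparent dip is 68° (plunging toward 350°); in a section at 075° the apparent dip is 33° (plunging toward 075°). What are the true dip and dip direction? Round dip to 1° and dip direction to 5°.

true dip 68°, dip direction 000°

Represent each trace as a vector plunging at its apparent dip toward its trend (east-north-up frame): v₁ = (-0.065, 0.369, -0.927), v₂ = (0.810, 0.217, -0.545).
Cross product v₁ × v₂ gives the pole to the plane: n ∝ (-0.000, 0.787, 0.313).
tan δ = √(n_x²+n_y²)/n_z = 0.787/0.313, so δ = 68.3°.
Dip direction = azimuth of (n_x, n_y) = atan2(-0.000, 0.787) = 360°.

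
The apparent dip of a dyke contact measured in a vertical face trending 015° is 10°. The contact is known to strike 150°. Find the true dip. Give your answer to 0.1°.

The section is 45° from the strike.
tan(true dip) = tan 10° / sin 45° = 0.2494
true dip = arctan 0.2494 = 14.00°

14.0°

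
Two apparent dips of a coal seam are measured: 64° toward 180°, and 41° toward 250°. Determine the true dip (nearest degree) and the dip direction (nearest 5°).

true dip 64°, dip direction 185°

Represent each trace as a vector plunging at its apparent dip toward its trend (east-north-up frame): v₁ = (0.000, -0.438, -0.899), v₂ = (-0.709, -0.258, -0.656).
The plane normal is n = v₁ × v₂ ∝ (-0.056, -0.637, 0.311).
True dip = arccos(n_z / |n|) = arccos(0.4370) = 64.1°.
The horizontal component of n points toward azimuth atan2(n_x, n_y) = 185°, the dip direction.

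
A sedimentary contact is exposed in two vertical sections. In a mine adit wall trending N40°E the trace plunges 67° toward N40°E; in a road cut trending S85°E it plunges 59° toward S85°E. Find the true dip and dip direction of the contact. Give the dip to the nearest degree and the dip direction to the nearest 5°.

The two traces are lines in the plane: v₁ = (sin 40°·cos 67°, cos 40°·cos 67°, −sin 67°), v₂ = (sin 95°·cos 59°, cos 95°·cos 59°, −sin 59°).
n = v₁ × v₂ = (0.298, 0.257, 0.165) (taken with n_z > 0).
True dip = arccos(n_z / |n|) = arccos(0.3864) = 67.3°.
The horizontal component of n points toward azimuth atan2(n_x, n_y) = 49°, the dip direction.

true dip 67°, dip direction 050°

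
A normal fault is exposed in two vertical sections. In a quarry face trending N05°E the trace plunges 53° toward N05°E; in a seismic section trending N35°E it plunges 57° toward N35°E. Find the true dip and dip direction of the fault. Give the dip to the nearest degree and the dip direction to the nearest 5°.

true dip 57°, dip direction 035°

The two traces are lines in the plane: v₁ = (sin 5°·cos 53°, cos 5°·cos 53°, −sin 53°), v₂ = (sin 35°·cos 57°, cos 35°·cos 57°, −sin 57°).
The plane normal is n = v₁ × v₂ ∝ (0.146, 0.205, 0.164).
tan δ = √(n_x²+n_y²)/n_z = 0.252/0.164, so δ = 57.0°.
The horizontal component of n points toward azimuth atan2(n_x, n_y) = 35°, the dip direction.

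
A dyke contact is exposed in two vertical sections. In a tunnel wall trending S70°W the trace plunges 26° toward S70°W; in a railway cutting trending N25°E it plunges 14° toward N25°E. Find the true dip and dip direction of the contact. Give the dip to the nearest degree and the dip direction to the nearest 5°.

true dip 44°, dip direction 310°

Each apparent-dip line lies in the plane. As unit vectors (x east, y north, z up), v₁ plunges 26°→S70°W and v₂ plunges 14°→N25°E.
The plane normal is n = v₁ × v₂ ∝ (-0.460, 0.384, 0.617).
Dip δ = arctan(|n_h|/n_z) = arctan(0.599/0.617) = 44.2°.
Dip direction = atan2(-0.460, 0.384) = 310° (azimuth of n's horizontal projection).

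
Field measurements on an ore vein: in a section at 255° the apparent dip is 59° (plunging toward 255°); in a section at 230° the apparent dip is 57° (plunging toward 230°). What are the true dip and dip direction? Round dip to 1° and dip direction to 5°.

true dip 59°, dip direction 250°

Represent each trace as a vector plunging at its apparent dip toward its trend (east-north-up frame): v₁ = (-0.497, -0.133, -0.857), v₂ = (-0.417, -0.350, -0.839).
Cross product v₁ × v₂ gives the pole to the plane: n ∝ (-0.188, -0.060, 0.119).
tan δ = √(n_x²+n_y²)/n_z = 0.197/0.119, so δ = 59.0°.
Dip direction = atan2(-0.188, -0.060) = 252° (azimuth of n's horizontal projection).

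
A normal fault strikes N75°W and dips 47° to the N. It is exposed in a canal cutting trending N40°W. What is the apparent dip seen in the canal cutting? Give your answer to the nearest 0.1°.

31.6°

The section lies 35° from the strike.
tan α = tan 47° × sin 35° = 1.0724 × 0.5736 = 0.6151
apparent dip = arctan 0.6151 = 31.60°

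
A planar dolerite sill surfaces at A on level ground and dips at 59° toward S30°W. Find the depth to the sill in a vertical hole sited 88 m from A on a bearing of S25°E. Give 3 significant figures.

The hole lies 55° from the dip direction, so the down-dip offset is 88 × cos 55° = 50.47 m.
Depth = down-dip offset × tan(dip) = 50.47 × tan 59° = 50.47 × 1.6643
Depth = 84.00 m

84.0 m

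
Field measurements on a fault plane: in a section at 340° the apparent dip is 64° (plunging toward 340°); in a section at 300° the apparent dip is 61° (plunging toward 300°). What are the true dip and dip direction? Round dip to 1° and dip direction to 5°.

Each apparent-dip line lies in the plane. As unit vectors (x east, y north, z up), v₁ plunges 64°→340° and v₂ plunges 61°→300°.
n = v₁ × v₂ = (-0.142, 0.246, 0.137) (taken with n_z > 0).
True dip = arccos(n_z / |n|) = arccos(0.4329) = 64.3°.
Dip direction = azimuth of (n_x, n_y) = atan2(-0.142, 0.246) = 330°.

true dip 64°, dip direction 330°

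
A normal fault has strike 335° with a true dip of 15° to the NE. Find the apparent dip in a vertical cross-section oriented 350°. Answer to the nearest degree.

4°

The section lies 15° from the strike.
tan α = tan 15° × sin 15° = 0.2679 × 0.2588 = 0.0694
α = arctan(0.0694) = 3.97°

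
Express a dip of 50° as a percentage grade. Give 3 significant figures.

grade % = 100 × tan 50° = 100 × 1.1918

119%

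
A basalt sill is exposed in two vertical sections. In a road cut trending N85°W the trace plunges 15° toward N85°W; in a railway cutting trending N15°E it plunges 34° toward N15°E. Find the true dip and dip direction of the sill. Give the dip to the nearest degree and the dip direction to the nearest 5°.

Represent each trace as a vector plunging at its apparent dip toward its trend (east-north-up frame): v₁ = (-0.962, 0.084, -0.259), v₂ = (0.215, 0.801, -0.559).
Cross product v₁ × v₂ gives the pole to the plane: n ∝ (-0.160, 0.594, 0.789).
tan δ = √(n_x²+n_y²)/n_z = 0.615/0.789, so δ = 37.9°.
Dip direction = azimuth of (n_x, n_y) = atan2(-0.160, 0.594) = 345°.

true dip 38°, dip direction 345°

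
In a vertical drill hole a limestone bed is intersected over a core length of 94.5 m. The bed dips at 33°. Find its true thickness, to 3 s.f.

True thickness t = h · cos(dip) = 94.5 × cos 33°
t = 94.5 × 0.8387 = 79.254 m

79.3 m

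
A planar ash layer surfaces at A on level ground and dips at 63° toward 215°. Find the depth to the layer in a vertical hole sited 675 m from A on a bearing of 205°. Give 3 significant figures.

The hole lies 10° from the dip direction, so the down-dip offset is 675 × cos 10° = 664.75 m.
Depth = down-dip offset × tan(dip) = 664.75 × tan 63° = 664.75 × 1.9626
Depth = 1304.64 m

1300 m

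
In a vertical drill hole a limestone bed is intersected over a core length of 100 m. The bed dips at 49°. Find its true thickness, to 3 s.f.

65.6 m

True thickness t = h · cos(dip) = 100 × cos 49°
t = 100 × 0.6561 = 65.606 m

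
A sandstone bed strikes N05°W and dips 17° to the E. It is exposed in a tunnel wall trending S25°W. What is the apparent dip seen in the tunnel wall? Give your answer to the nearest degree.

9°

Angle between strike (N05°W) and section (S25°W): β = 30°.
tan(apparent dip) = tan 17° · sin 30° = 0.1529
apparent dip = arctan 0.1529 = 8.69°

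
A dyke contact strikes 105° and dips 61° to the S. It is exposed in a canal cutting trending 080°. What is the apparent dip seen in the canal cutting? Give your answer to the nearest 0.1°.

37.3°

The strike is 105° and the section trends 080°; the acute angle between them is β = 25°.
tan(apparent dip) = tan 61° · sin 25° = 0.7624
α = arctan(0.7624) = 37.32°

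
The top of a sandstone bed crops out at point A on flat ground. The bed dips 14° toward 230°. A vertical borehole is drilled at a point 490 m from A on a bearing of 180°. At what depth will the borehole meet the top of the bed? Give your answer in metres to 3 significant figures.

78.5 m

The hole lies 50° from the dip direction, so the down-dip offset is 490 × cos 50° = 314.97 m.
Depth = down-dip offset × tan(dip) = 314.97 × tan 14° = 314.97 × 0.2493
Depth = 78.53 m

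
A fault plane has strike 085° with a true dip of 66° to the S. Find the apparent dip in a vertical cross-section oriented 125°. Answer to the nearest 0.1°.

The strike is 085° and the section trends 125°; the acute angle between them is β = 40°.
tan α = tan 66° × sin 40° = 2.2460 × 0.6428 = 1.4437
apparent dip = arctan 1.4437 = 55.29°

55.3°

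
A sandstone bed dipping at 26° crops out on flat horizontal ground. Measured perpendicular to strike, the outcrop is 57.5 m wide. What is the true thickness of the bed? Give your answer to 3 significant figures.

25.2 m

True thickness t = w · sin(dip) = 57.5 × sin 26°
t = 57.5 × 0.4384 = 25.206 m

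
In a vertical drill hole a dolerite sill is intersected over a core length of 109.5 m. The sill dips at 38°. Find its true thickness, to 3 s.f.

True thickness t = h · cos(dip) = 109.5 × cos 38°
t = 109.5 × 0.7880 = 86.287 m

86.3 m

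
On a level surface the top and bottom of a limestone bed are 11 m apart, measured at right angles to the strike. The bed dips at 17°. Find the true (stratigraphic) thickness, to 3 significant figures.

True thickness t = w · sin(dip) = 11 × sin 17°
t = 11 × 0.2924 = 3.216 m

3.22 m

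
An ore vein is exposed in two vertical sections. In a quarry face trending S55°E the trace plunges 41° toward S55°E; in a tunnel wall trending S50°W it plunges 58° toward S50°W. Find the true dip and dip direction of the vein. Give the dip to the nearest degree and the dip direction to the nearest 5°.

true dip 64°, dip direction 190°

Each apparent-dip line lies in the plane. As unit vectors (x east, y north, z up), v₁ plunges 41°→S55°E and v₂ plunges 58°→S50°W.
The plane normal is n = v₁ × v₂ ∝ (-0.144, -0.791, 0.386).
tan δ = √(n_x²+n_y²)/n_z = 0.804/0.386, so δ = 64.3°.
Dip direction = atan2(-0.144, -0.791) = 190° (azimuth of n's horizontal projection).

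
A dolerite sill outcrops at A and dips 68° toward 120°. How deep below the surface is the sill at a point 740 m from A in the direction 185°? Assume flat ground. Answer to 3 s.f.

The hole lies 65° from the dip direction, so the down-dip offset is 740 × cos 65° = 312.74 m.
Depth = down-dip offset × tan(dip) = 312.74 × tan 68° = 312.74 × 2.4751
Depth = 774.05 m

774 m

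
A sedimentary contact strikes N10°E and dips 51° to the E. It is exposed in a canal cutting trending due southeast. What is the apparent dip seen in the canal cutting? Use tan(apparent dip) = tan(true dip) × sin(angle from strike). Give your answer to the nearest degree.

45°

Angle between strike (N10°E) and section (due southeast): β = 55°.
tan(apparent dip) = tan 51° · sin 55° = 1.0116
apparent dip = arctan 1.0116 = 45.33°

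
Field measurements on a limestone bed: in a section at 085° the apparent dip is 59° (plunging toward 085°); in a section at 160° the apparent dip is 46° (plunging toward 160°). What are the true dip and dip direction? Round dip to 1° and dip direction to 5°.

Each apparent-dip line lies in the plane. As unit vectors (x east, y north, z up), v₁ plunges 59°→085° and v₂ plunges 46°→160°.
n = v₁ × v₂ = (0.592, -0.165, 0.346) (taken with n_z > 0).
Dip δ = arctan(|n_h|/n_z) = arctan(0.615/0.346) = 60.6°.
The horizontal component of n points toward azimuth atan2(n_x, n_y) = 106°, the dip direction.

true dip 61°, dip direction 105°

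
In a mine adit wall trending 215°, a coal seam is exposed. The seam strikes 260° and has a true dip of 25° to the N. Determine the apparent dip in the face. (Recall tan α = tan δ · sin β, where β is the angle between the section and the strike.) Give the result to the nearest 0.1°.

The section lies 45° from the strike.
tan(apparent dip) = tan 25° · sin 45° = 0.3297
α = arctan(0.3297) = 18.25°

18.2°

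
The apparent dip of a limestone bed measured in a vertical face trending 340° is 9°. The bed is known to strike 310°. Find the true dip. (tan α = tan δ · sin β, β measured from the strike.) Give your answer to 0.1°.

17.6°

β = acute angle between strike 310° and section 340° = 30°.
tan δ = tan α / sin β = tan 9° / sin 30° = 0.1584 / 0.5000 = 0.3168
δ = arctan(0.3168) = 17.58°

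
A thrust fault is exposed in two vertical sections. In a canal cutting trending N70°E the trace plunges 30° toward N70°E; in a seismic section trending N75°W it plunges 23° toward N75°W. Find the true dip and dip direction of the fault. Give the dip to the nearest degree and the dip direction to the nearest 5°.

Each apparent-dip line lies in the plane. As unit vectors (x east, y north, z up), v₁ plunges 30°→N70°E and v₂ plunges 23°→N75°W.
Cross product v₁ × v₂ gives the pole to the plane: n ∝ (0.003, 0.763, 0.457).
tan δ = √(n_x²+n_y²)/n_z = 0.763/0.457, so δ = 59.1°.
Dip direction = atan2(0.003, 0.763) = 0° (azimuth of n's horizontal projection).

true dip 59°, dip direction 000°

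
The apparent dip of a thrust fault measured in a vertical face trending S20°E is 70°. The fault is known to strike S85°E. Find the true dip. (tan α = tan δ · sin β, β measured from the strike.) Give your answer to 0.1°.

71.7°

The section is 65° from the strike.
tan(true dip) = tan 70° / sin 65° = 3.0315
true dip = arctan 3.0315 = 71.74°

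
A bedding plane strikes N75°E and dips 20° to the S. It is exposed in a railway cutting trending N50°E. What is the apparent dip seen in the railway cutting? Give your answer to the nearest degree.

The strike is N75°E and the section trends N50°E; the acute angle between them is β = 25°.
tan(apparent dip) = tan 20° · sin 25° = 0.1538
α = arctan(0.1538) = 8.74°

9°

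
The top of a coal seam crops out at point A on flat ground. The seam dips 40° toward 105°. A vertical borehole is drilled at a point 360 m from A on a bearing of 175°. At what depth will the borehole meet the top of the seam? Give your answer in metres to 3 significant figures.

The hole lies 70° from the dip direction, so the down-dip offset is 360 × cos 70° = 123.13 m.
Depth = down-dip offset × tan(dip) = 123.13 × tan 40° = 123.13 × 0.8391
Depth = 103.32 m

103 m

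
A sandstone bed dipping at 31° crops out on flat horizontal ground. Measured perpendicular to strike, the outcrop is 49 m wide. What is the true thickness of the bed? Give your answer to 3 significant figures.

25.2 m

True thickness t = w · sin(dip) = 49 × sin 31°
t = 49 × 0.5150 = 25.237 m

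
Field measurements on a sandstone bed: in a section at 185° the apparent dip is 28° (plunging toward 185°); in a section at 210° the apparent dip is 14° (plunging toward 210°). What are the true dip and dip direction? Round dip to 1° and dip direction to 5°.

true dip 37°, dip direction 140°

Represent each trace as a vector plunging at its apparent dip toward its trend (east-north-up frame): v₁ = (-0.077, -0.880, -0.469), v₂ = (-0.485, -0.840, -0.242).
The plane normal is n = v₁ × v₂ ∝ (0.182, -0.209, 0.362).
tan δ = √(n_x²+n_y²)/n_z = 0.277/0.362, so δ = 37.4°.
Dip direction = azimuth of (n_x, n_y) = atan2(0.182, -0.209) = 139°.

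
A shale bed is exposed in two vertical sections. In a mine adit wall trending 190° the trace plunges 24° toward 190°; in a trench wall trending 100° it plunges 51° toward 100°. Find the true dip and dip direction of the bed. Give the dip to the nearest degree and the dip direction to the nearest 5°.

Represent each trace as a vector plunging at its apparent dip toward its trend (east-north-up frame): v₁ = (-0.159, -0.900, -0.407), v₂ = (0.620, -0.109, -0.777).
n = v₁ × v₂ = (0.655, -0.375, 0.575) (taken with n_z > 0).
True dip = arccos(n_z / |n|) = arccos(0.6060) = 52.7°.
Dip direction = atan2(0.655, -0.375) = 120° (azimuth of n's horizontal projection).

true dip 53°, dip direction 120°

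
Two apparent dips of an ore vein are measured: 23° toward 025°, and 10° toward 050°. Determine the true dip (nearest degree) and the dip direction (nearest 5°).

The two traces are lines in the plane: v₁ = (sin 25°·cos 23°, cos 25°·cos 23°, −sin 23°), v₂ = (sin 50°·cos 10°, cos 50°·cos 10°, −sin 10°).
n = v₁ × v₂ = (-0.102, 0.227, 0.383) (taken with n_z > 0).
True dip = arccos(n_z / |n|) = arccos(0.8382) = 33.0°.
The horizontal component of n points toward azimuth atan2(n_x, n_y) = 336°, the dip direction.

true dip 33°, dip direction 335°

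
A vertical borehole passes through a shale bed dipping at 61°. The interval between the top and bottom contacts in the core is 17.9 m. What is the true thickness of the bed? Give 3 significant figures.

8.68 m

True thickness t = h · cos(dip) = 17.9 × cos 61°
t = 17.9 × 0.4848 = 8.678 m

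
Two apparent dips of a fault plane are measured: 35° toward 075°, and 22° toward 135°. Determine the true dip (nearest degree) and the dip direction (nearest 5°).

true dip 35°, dip direction 080°

Each apparent-dip line lies in the plane. As unit vectors (x east, y north, z up), v₁ plunges 35°→075° and v₂ plunges 22°→135°.
Cross product v₁ × v₂ gives the pole to the plane: n ∝ (0.455, 0.080, 0.658).
tan δ = √(n_x²+n_y²)/n_z = 0.462/0.658, so δ = 35.1°.
Dip direction = azimuth of (n_x, n_y) = atan2(0.455, 0.080) = 80°.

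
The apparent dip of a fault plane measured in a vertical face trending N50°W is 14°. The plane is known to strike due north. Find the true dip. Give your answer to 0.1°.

18.0°

β = acute angle between strike due north and section N50°W = 50°.
tan δ = tan α / sin β = tan 14° / sin 50° = 0.2493 / 0.7660 = 0.3255
δ = arctan(0.3255) = 18.03°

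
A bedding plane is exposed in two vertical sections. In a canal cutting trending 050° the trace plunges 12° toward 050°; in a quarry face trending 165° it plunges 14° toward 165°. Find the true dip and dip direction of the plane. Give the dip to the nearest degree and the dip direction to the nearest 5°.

true dip 23°, dip direction 110°

Each apparent-dip line lies in the plane. As unit vectors (x east, y north, z up), v₁ plunges 12°→050° and v₂ plunges 14°→165°.
Cross product v₁ × v₂ gives the pole to the plane: n ∝ (0.347, -0.129, 0.860).
tan δ = √(n_x²+n_y²)/n_z = 0.370/0.860, so δ = 23.3°.
Dip direction = atan2(0.347, -0.129) = 110° (azimuth of n's horizontal projection).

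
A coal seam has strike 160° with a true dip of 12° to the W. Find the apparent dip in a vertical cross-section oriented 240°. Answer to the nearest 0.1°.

11.8°

The strike is 160° and the section trends 240°; the acute angle between them is β = 80°.
tan(apparent dip) = tan 12° · sin 80° = 0.2093
α = arctan(0.2093) = 11.82°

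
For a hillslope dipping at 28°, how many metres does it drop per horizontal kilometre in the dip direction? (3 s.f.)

532 m

drop per km = 1000 × tan 28° = 1000 × 0.5317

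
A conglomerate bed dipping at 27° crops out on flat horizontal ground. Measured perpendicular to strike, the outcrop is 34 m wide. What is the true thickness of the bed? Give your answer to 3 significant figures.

True thickness t = w · sin(dip) = 34 × sin 27°
t = 34 × 0.4540 = 15.436 m

15.4 m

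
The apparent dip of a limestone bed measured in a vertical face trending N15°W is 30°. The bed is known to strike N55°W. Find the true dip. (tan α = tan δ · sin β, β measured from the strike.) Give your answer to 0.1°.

41.9°

The section is 40° from the strike.
tan(true dip) = tan 30° / sin 40° = 0.8982
true dip = arctan 0.8982 = 41.93°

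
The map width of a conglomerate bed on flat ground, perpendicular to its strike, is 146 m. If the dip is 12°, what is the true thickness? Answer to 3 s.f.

30.4 m

True thickness t = w · sin(dip) = 146 × sin 12°
t = 146 × 0.2079 = 30.355 m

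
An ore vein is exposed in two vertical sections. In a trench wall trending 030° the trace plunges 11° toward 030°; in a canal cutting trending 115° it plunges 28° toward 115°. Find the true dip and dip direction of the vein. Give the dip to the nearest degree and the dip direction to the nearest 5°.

The two traces are lines in the plane: v₁ = (sin 30°·cos 11°, cos 30°·cos 11°, −sin 11°), v₂ = (sin 115°·cos 28°, cos 115°·cos 28°, −sin 28°).
The plane normal is n = v₁ × v₂ ∝ (0.470, -0.078, 0.863).
True dip = arccos(n_z / |n|) = arccos(0.8754) = 28.9°.
Dip direction = azimuth of (n_x, n_y) = atan2(0.470, -0.078) = 99°.

true dip 29°, dip direction 100°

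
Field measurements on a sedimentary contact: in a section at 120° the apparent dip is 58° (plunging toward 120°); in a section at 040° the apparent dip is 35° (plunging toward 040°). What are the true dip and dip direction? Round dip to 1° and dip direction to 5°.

Each apparent-dip line lies in the plane. As unit vectors (x east, y north, z up), v₁ plunges 58°→120° and v₂ plunges 35°→040°.
n = v₁ × v₂ = (0.684, -0.183, 0.427) (taken with n_z > 0).
True dip = arccos(n_z / |n|) = arccos(0.5167) = 58.9°.
The horizontal component of n points toward azimuth atan2(n_x, n_y) = 105°, the dip direction.

true dip 59°, dip direction 105°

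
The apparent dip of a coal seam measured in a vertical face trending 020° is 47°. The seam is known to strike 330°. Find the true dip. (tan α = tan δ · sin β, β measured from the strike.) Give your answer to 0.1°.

54.5°

β = acute angle between strike 330° and section 020° = 50°.
tan(true dip) = tan 47° / sin 50° = 1.3999
δ = arctan(1.3999) = 54.46°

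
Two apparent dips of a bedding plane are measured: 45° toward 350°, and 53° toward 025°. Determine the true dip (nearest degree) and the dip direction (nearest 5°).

true dip 53°, dip direction 030°

The two traces are lines in the plane: v₁ = (sin 350°·cos 45°, cos 350°·cos 45°, −sin 45°), v₂ = (sin 25°·cos 53°, cos 25°·cos 53°, −sin 53°).
The plane normal is n = v₁ × v₂ ∝ (0.170, 0.278, 0.244).
tan δ = √(n_x²+n_y²)/n_z = 0.326/0.244, so δ = 53.2°.
Dip direction = atan2(0.170, 0.278) = 32° (azimuth of n's horizontal projection).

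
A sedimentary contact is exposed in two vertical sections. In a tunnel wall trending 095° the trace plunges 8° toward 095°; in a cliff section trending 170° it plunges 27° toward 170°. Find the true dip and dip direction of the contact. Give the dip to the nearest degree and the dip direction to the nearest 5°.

true dip 27°, dip direction 170°

Each apparent-dip line lies in the plane. As unit vectors (x east, y north, z up), v₁ plunges 8°→095° and v₂ plunges 27°→170°.
n = v₁ × v₂ = (0.083, -0.426, 0.852) (taken with n_z > 0).
True dip = arccos(n_z / |n|) = arccos(0.8910) = 27.0°.
The horizontal component of n points toward azimuth atan2(n_x, n_y) = 169°, the dip direction.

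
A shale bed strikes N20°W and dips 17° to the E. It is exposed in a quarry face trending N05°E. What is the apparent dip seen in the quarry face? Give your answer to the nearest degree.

Angle between strike (N20°W) and section (N05°E): β = 25°.
tan α = tan 17° × sin 25° = 0.3057 × 0.4226 = 0.1292
α = arctan(0.1292) = 7.36°

7°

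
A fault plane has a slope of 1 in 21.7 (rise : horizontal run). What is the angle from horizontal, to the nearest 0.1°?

tan θ = 1/21.7 = 0.0461
θ = arctan(0.0461) = 2.64°

2.6°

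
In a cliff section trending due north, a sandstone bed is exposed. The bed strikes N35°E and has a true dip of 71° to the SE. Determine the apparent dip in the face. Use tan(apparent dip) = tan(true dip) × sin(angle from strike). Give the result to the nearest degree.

Angle between strike (N35°E) and section (due north): β = 35°.
tan α = tan 71° × sin 35° = 2.9042 × 0.5736 = 1.6658
apparent dip = arctan 1.6658 = 59.02°

59°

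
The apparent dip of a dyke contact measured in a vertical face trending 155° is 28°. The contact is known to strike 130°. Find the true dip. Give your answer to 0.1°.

51.5°

β = acute angle between strike 130° and section 155° = 25°.
tan δ = tan α / sin β = tan 28° / sin 25° = 0.5317 / 0.4226 = 1.2581
true dip = arctan 1.2581 = 51.52°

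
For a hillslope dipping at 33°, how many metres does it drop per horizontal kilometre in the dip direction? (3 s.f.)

drop per km = 1000 × tan 33° = 1000 × 0.6494

649 m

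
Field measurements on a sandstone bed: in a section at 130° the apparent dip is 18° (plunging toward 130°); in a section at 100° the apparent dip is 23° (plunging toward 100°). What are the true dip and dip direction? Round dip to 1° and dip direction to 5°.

true dip 23°, dip direction 090°

Each apparent-dip line lies in the plane. As unit vectors (x east, y north, z up), v₁ plunges 18°→130° and v₂ plunges 23°→100°.
Cross product v₁ × v₂ gives the pole to the plane: n ∝ (0.189, 0.005, 0.438).
True dip = arccos(n_z / |n|) = arccos(0.9177) = 23.4°.
Dip direction = atan2(0.189, 0.005) = 89° (azimuth of n's horizontal projection).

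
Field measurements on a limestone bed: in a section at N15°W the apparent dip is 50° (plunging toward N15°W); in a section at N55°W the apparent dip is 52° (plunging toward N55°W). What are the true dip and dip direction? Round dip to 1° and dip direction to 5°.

true dip 53°, dip direction 320°

The two traces are lines in the plane: v₁ = (sin 345°·cos 50°, cos 345°·cos 50°, −sin 50°), v₂ = (sin 305°·cos 52°, cos 305°·cos 52°, −sin 52°).
Cross product v₁ × v₂ gives the pole to the plane: n ∝ (-0.219, 0.255, 0.254).
tan δ = √(n_x²+n_y²)/n_z = 0.336/0.254, so δ = 52.9°.
Dip direction = azimuth of (n_x, n_y) = atan2(-0.219, 0.255) = 319°.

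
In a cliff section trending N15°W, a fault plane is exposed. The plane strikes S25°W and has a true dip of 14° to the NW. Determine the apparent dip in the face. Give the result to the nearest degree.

Angle between strike (S25°W) and section (N15°W): β = 40°.
tan(apparent dip) = tan 14° · sin 40° = 0.1603
α = arctan(0.1603) = 9.11°

9°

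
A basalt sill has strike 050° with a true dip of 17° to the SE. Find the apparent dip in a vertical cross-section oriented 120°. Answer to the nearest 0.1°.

16.0°

The section lies 70° from the strike.
tan(apparent dip) = tan 17° · sin 70° = 0.2873
α = arctan(0.2873) = 16.03°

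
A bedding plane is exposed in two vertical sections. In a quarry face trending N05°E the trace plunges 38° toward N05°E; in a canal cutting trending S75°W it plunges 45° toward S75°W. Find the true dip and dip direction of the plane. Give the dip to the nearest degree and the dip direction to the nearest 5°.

Each apparent-dip line lies in the plane. As unit vectors (x east, y north, z up), v₁ plunges 38°→N05°E and v₂ plunges 45°→S75°W.
Cross product v₁ × v₂ gives the pole to the plane: n ∝ (-0.668, 0.469, 0.524).
tan δ = √(n_x²+n_y²)/n_z = 0.816/0.524, so δ = 57.3°.
Dip direction = azimuth of (n_x, n_y) = atan2(-0.668, 0.469) = 305°.

true dip 57°, dip direction 305°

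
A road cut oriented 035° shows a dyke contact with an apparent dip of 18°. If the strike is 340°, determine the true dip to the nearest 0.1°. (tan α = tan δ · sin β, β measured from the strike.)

21.6°

The section is 55° from the strike.
tan δ = tan α / sin β = tan 18° / sin 55° = 0.3249 / 0.8192 = 0.3967
true dip = arctan 0.3967 = 21.64°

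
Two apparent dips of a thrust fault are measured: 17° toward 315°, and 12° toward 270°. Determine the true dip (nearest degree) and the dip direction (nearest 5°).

Each apparent-dip line lies in the plane. As unit vectors (x east, y north, z up), v₁ plunges 17°→315° and v₂ plunges 12°→270°.
n = v₁ × v₂ = (-0.141, 0.145, 0.661) (taken with n_z > 0).
Dip δ = arctan(|n_h|/n_z) = arctan(0.202/0.661) = 17.0°.
Dip direction = atan2(-0.141, 0.145) = 316° (azimuth of n's horizontal projection).

true dip 17°, dip direction 315°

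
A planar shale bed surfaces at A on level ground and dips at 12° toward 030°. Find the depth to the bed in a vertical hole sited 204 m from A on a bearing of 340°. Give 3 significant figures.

The hole lies 50° from the dip direction, so the down-dip offset is 204 × cos 50° = 131.13 m.
Depth = down-dip offset × tan(dip) = 131.13 × tan 12° = 131.13 × 0.2126
Depth = 27.87 m

27.9 m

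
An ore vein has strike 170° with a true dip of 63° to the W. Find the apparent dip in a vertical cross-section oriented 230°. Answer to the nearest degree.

60°

The strike is 170° and the section trends 230°; the acute angle between them is β = 60°.
tan(apparent dip) = tan 63° · sin 60° = 1.6997
apparent dip = arctan 1.6997 = 59.53°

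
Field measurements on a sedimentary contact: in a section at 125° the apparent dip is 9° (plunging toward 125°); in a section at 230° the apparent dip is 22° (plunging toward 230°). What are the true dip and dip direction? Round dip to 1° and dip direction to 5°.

Represent each trace as a vector plunging at its apparent dip toward its trend (east-north-up frame): v₁ = (0.809, -0.567, -0.156), v₂ = (-0.710, -0.596, -0.375).
n = v₁ × v₂ = (-0.119, -0.414, 0.885) (taken with n_z > 0).
True dip = arccos(n_z / |n|) = arccos(0.8990) = 26.0°.
The horizontal component of n points toward azimuth atan2(n_x, n_y) = 196°, the dip direction.

true dip 26°, dip direction 195°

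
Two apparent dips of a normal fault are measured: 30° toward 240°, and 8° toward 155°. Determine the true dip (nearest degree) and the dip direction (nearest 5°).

true dip 30°, dip direction 230°

Represent each trace as a vector plunging at its apparent dip toward its trend (east-north-up frame): v₁ = (-0.750, -0.433, -0.500), v₂ = (0.419, -0.897, -0.139).
The plane normal is n = v₁ × v₂ ∝ (-0.388, -0.314, 0.854).
Dip δ = arctan(|n_h|/n_z) = arctan(0.499/0.854) = 30.3°.
Dip direction = atan2(-0.388, -0.314) = 231° (azimuth of n's horizontal projection).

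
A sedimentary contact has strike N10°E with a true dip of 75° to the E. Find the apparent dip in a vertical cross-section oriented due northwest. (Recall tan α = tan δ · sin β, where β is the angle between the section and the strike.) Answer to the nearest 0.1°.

The strike is N10°E and the section trends due northwest; the acute angle between them is β = 55°.
tan(apparent dip) = tan 75° · sin 55° = 3.0571
apparent dip = arctan 3.0571 = 71.89°

71.9°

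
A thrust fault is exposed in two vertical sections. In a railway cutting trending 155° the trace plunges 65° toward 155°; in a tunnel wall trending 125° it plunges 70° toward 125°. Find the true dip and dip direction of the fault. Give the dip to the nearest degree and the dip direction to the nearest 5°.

Represent each trace as a vector plunging at its apparent dip toward its trend (east-north-up frame): v₁ = (0.179, -0.383, -0.906), v₂ = (0.280, -0.196, -0.940).
Cross product v₁ × v₂ gives the pole to the plane: n ∝ (0.182, -0.086, 0.072).
tan δ = √(n_x²+n_y²)/n_z = 0.201/0.072, so δ = 70.3°.
The horizontal component of n points toward azimuth atan2(n_x, n_y) = 115°, the dip direction.

true dip 70°, dip direction 115°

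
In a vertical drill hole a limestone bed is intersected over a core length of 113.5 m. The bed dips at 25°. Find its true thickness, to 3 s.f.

103 m

True thickness t = h · cos(dip) = 113.5 × cos 25°
t = 113.5 × 0.9063 = 102.866 m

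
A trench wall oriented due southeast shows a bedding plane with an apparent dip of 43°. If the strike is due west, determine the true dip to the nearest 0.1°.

52.8°

β = acute angle between strike due west and section due southeast = 45°.
tan δ = tan α / sin β = tan 43° / sin 45° = 0.9325 / 0.7071 = 1.3188
δ = arctan(1.3188) = 52.83°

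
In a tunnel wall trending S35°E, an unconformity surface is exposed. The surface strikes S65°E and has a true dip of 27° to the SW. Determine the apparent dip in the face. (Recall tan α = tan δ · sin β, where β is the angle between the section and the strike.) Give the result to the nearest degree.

14°

The strike is S65°E and the section trends S35°E; the acute angle between them is β = 30°.
tan(apparent dip) = tan 27° · sin 30° = 0.2548
α = arctan(0.2548) = 14.29°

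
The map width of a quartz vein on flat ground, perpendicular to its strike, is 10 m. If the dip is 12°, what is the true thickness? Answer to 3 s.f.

2.08 m

True thickness t = w · sin(dip) = 10 × sin 12°
t = 10 × 0.2079 = 2.079 m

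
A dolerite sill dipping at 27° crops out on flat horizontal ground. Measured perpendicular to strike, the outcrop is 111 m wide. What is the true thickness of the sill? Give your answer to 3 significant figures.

True thickness t = w · sin(dip) = 111 × sin 27°
t = 111 × 0.4540 = 50.393 m

50.4 m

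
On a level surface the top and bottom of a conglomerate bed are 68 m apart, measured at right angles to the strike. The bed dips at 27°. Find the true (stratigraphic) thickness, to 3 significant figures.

30.9 m

True thickness t = w · sin(dip) = 68 × sin 27°
t = 68 × 0.4540 = 30.871 m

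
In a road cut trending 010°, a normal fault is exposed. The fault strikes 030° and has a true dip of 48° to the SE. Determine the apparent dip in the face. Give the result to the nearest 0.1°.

The strike is 030° and the section trends 010°; the acute angle between them is β = 20°.
tan(apparent dip) = tan 48° · sin 20° = 0.3799
α = arctan(0.3799) = 20.80°

20.8°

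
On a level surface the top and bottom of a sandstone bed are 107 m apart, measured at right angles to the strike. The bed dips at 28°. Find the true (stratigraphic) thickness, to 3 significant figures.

True thickness t = w · sin(dip) = 107 × sin 28°
t = 107 × 0.4695 = 50.233 m

50.2 m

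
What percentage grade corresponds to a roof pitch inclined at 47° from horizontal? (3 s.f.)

grade % = 100 × tan 47° = 100 × 1.0724

107%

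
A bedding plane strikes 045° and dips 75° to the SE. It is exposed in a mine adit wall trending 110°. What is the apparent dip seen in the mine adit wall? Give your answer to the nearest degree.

Angle between strike (045°) and section (110°): β = 65°.
tan α = tan 75° × sin 65° = 3.7321 × 0.9063 = 3.3824
α = arctan(3.3824) = 73.53°

74°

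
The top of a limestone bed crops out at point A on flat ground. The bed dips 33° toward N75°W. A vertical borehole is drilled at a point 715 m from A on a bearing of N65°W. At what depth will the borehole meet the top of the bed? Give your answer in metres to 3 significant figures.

457 m

The hole lies 10° from the dip direction, so the down-dip offset is 715 × cos 10° = 704.14 m.
Depth = down-dip offset × tan(dip) = 704.14 × tan 33° = 704.14 × 0.6494
Depth = 457.27 m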